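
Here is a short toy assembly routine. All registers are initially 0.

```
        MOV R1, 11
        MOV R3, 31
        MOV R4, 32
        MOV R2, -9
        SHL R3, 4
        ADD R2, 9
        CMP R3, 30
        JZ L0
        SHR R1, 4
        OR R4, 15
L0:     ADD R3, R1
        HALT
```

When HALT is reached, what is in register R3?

after MOV R1, 11: R1=11
after MOV R3, 31: R3=31
after MOV R4, 32: R4=32
after MOV R2, -9: R2=-9
after SHL R3, 4: R3=31<<4=496
after ADD R2, 9: R2=(-9)+9=0
CMP R3, 30  (cmp 496,30)
JZ L0: not taken
after SHR R1, 4: R1=11>>4=0
after OR R4, 15: R4=32|15=47
after ADD R3, R1: R3=496+0=496
halt.

496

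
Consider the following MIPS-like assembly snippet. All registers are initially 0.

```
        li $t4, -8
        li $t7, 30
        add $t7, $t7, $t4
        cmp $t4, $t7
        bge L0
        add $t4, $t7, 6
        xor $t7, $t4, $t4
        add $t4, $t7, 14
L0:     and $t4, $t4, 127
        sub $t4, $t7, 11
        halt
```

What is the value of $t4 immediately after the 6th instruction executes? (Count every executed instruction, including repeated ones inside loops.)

28

$t4=-8
$t7=30
$t7=30+(-8)=22
cmp $t4, $t7  (cmp -8,22)
bge L0: not taken
$t4=22+6=28
After step 6: $t4 = 28.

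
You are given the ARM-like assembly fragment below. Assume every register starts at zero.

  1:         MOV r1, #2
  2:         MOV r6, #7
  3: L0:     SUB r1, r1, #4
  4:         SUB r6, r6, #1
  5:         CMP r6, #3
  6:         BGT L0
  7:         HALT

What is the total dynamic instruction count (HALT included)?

19

r1=2
r6=7
r1=2-4=-2
r6=7-1=6
CMP r6, #3  (cmp 6,3)
BGT L0: taken
r1=(-2)-4=-6
r6=6-1=5
CMP r6, #3  (cmp 5,3)
BGT L0: taken
r1=(-6)-4=-10
r6=5-1=4
CMP r6, #3  (cmp 4,3)
BGT L0: taken
r1=(-10)-4=-14
r6=4-1=3
CMP r6, #3  (cmp 3,3)
BGT L0: not taken
halt.
Total executed instructions: 19.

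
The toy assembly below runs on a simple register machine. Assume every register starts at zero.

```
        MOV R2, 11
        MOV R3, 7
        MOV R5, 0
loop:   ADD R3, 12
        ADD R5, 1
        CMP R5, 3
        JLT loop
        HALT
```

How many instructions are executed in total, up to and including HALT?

MOV R2, 11 → R2=11
MOV R3, 7 → R3=7
MOV R5, 0 → R5=0
ADD R3, 12 → R3=7+12=19
ADD R5, 1 → R5=0+1=1
CMP R5, 3  (cmp 1,3)
JLT loop: taken
ADD R3, 12 → R3=19+12=31
ADD R5, 1 → R5=1+1=2
CMP R5, 3  (cmp 2,3)
JLT loop: taken
ADD R3, 12 → R3=31+12=43
ADD R5, 1 → R5=2+1=3
CMP R5, 3  (cmp 3,3)
JLT loop: not taken
halt.
Total executed instructions: 16.

16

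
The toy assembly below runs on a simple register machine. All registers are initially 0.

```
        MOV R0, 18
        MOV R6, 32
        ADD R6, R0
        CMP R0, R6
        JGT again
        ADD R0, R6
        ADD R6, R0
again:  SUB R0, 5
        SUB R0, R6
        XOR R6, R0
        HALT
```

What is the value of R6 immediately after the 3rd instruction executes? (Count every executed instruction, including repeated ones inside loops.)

50

R0=18
R6=32
R6=32+18=50
After step 3: R6 = 50.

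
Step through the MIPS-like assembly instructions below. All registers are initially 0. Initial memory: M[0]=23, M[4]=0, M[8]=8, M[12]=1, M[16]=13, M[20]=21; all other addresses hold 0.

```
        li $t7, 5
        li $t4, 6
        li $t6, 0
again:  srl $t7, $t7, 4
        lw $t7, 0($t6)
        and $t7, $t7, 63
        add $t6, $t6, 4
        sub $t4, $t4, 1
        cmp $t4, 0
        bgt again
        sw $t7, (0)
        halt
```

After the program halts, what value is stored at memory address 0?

after li $t7, 5: $t7=5
after li $t4, 6: $t4=6
after li $t6, 0: $t6=0
after srl $t7, $t7, 4: $t7=5>>4=0
after lw $t7, 0($t6): $t7=M[0]=23
after and $t7, $t7, 63: $t7=23&63=23
after add $t6, $t6, 4: $t6=0+4=4
after sub $t4, $t4, 1: $t4=6-1=5
cmp $t4, 0  (cmp 5,0)
bgt again: taken
after srl $t7, $t7, 4: $t7=23>>4=1
after lw $t7, 0($t6): $t7=M[4]=0
after and $t7, $t7, 63: $t7=0&63=0
after add $t6, $t6, 4: $t6=4+4=8
after sub $t4, $t4, 1: $t4=5-1=4
cmp $t4, 0  (cmp 4,0)
bgt again: taken
after srl $t7, $t7, 4: $t7=0>>4=0
after lw $t7, 0($t6): $t7=M[8]=8
after and $t7, $t7, 63: $t7=8&63=8
after add $t6, $t6, 4: $t6=8+4=12
after sub $t4, $t4, 1: $t4=4-1=3
cmp $t4, 0  (cmp 3,0)
bgt again: taken
after srl $t7, $t7, 4: $t7=8>>4=0
after lw $t7, 0($t6): $t7=M[12]=1
after and $t7, $t7, 63: $t7=1&63=1
after add $t6, $t6, 4: $t6=12+4=16
after sub $t4, $t4, 1: $t4=3-1=2
cmp $t4, 0  (cmp 2,0)
bgt again: taken
after srl $t7, $t7, 4: $t7=1>>4=0
after lw $t7, 0($t6): $t7=M[16]=13
after and $t7, $t7, 63: $t7=13&63=13
after add $t6, $t6, 4: $t6=16+4=20
after sub $t4, $t4, 1: $t4=2-1=1
cmp $t4, 0  (cmp 1,0)
bgt again: taken
after srl $t7, $t7, 4: $t7=13>>4=0
after lw $t7, 0($t6): $t7=M[20]=21
after and $t7, $t7, 63: $t7=21&63=21
after add $t6, $t6, 4: $t6=20+4=24
after sub $t4, $t4, 1: $t4=1-1=0
cmp $t4, 0  (cmp 0,0)
bgt again: not taken
sw $t7, (0) → M[0]=21
halt.

21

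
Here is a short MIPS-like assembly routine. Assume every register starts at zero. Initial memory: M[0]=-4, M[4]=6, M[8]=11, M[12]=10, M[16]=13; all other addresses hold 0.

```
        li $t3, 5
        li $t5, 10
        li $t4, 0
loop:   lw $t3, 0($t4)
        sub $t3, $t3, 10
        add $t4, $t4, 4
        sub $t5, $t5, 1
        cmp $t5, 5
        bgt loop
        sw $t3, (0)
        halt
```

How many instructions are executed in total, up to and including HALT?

35

li $t3, 5 → $t3=5
li $t5, 10 → $t5=10
li $t4, 0 → $t4=0
lw $t3, 0($t4) → $t3=M[0]=-4
sub $t3, $t3, 10 → $t3=(-4)-10=-14
add $t4, $t4, 4 → $t4=0+4=4
sub $t5, $t5, 1 → $t5=10-1=9
cmp $t5, 5  (cmp 9,5)
bgt loop: taken
lw $t3, 0($t4) → $t3=M[4]=6
sub $t3, $t3, 10 → $t3=6-10=-4
add $t4, $t4, 4 → $t4=4+4=8
sub $t5, $t5, 1 → $t5=9-1=8
cmp $t5, 5  (cmp 8,5)
bgt loop: taken
lw $t3, 0($t4) → $t3=M[8]=11
sub $t3, $t3, 10 → $t3=11-10=1
add $t4, $t4, 4 → $t4=8+4=12
sub $t5, $t5, 1 → $t5=8-1=7
cmp $t5, 5  (cmp 7,5)
bgt loop: taken
lw $t3, 0($t4) → $t3=M[12]=10
sub $t3, $t3, 10 → $t3=10-10=0
add $t4, $t4, 4 → $t4=12+4=16
sub $t5, $t5, 1 → $t5=7-1=6
cmp $t5, 5  (cmp 6,5)
bgt loop: taken
lw $t3, 0($t4) → $t3=M[16]=13
sub $t3, $t3, 10 → $t3=13-10=3
add $t4, $t4, 4 → $t4=16+4=20
sub $t5, $t5, 1 → $t5=6-1=5
cmp $t5, 5  (cmp 5,5)
bgt loop: not taken
sw $t3, (0) → M[0]=3
halt.
Total executed instructions: 35.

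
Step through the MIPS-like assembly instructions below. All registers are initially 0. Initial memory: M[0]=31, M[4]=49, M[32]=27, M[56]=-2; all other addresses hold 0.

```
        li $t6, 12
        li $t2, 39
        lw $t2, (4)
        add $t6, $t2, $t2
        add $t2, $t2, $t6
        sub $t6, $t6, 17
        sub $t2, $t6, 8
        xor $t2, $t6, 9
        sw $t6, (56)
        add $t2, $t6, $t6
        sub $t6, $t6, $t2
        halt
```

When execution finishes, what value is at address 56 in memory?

81

$t6=12
$t2=39
$t2=M[4]=49
$t6=49+49=98
$t2=49+98=147
$t6=98-17=81
$t2=81-8=73
$t2=81^9=88
sw $t6, (56) → M[56]=81
$t2=81+81=162
$t6=81-162=-81
halt.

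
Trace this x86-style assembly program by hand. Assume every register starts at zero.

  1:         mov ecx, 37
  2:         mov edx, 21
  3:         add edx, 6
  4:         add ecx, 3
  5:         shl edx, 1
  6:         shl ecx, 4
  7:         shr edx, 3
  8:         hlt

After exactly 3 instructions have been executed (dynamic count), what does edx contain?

27

after mov ecx, 37: ecx=37
after mov edx, 21: edx=21
after add edx, 6: edx=21+6=27
After step 3: edx = 27.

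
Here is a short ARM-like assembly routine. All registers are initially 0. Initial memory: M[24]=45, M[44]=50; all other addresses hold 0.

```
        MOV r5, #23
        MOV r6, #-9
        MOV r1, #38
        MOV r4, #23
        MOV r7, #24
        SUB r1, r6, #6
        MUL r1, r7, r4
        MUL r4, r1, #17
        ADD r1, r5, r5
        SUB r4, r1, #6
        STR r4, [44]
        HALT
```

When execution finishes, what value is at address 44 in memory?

40

after MOV r5, #23: r5=23
after MOV r6, #-9: r6=-9
after MOV r1, #38: r1=38
after MOV r4, #23: r4=23
after MOV r7, #24: r7=24
after SUB r1, r6, #6: r1=(-9)-6=-15
after MUL r1, r7, r4: r1=24*23=552
after MUL r4, r1, #17: r4=552*17=9384
after ADD r1, r5, r5: r1=23+23=46
after SUB r4, r1, #6: r4=46-6=40
STR r4, [44] → M[44]=40
halt.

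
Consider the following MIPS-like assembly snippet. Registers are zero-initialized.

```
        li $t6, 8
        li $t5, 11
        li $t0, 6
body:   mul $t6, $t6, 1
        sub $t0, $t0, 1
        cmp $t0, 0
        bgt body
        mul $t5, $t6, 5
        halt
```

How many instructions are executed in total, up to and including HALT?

29

li $t6, 8 → $t6=8
li $t5, 11 → $t5=11
li $t0, 6 → $t0=6
mul $t6, $t6, 1 → $t6=8*1=8
sub $t0, $t0, 1 → $t0=6-1=5
cmp $t0, 0  (cmp 5,0)
bgt body: taken
mul $t6, $t6, 1 → $t6=8*1=8
sub $t0, $t0, 1 → $t0=5-1=4
cmp $t0, 0  (cmp 4,0)
bgt body: taken
mul $t6, $t6, 1 → $t6=8*1=8
sub $t0, $t0, 1 → $t0=4-1=3
cmp $t0, 0  (cmp 3,0)
bgt body: taken
mul $t6, $t6, 1 → $t6=8*1=8
sub $t0, $t0, 1 → $t0=3-1=2
cmp $t0, 0  (cmp 2,0)
bgt body: taken
mul $t6, $t6, 1 → $t6=8*1=8
sub $t0, $t0, 1 → $t0=2-1=1
cmp $t0, 0  (cmp 1,0)
bgt body: taken
mul $t6, $t6, 1 → $t6=8*1=8
sub $t0, $t0, 1 → $t0=1-1=0
cmp $t0, 0  (cmp 0,0)
bgt body: not taken
mul $t5, $t6, 5 → $t5=8*5=40
halt.
Total executed instructions: 29.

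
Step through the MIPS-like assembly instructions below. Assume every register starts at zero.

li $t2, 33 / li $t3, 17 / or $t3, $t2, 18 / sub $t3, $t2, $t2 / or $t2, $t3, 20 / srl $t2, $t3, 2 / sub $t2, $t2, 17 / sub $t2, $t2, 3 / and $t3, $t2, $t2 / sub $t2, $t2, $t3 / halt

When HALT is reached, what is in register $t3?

$t2=33
$t3=17
$t3=33|18=51
$t3=33-33=0
$t2=0|20=20
$t2=0>>2=0
$t2=0-17=-17
$t2=(-17)-3=-20
$t3=(-20)&(-20)=-20
$t2=(-20)-(-20)=0
halt.

-20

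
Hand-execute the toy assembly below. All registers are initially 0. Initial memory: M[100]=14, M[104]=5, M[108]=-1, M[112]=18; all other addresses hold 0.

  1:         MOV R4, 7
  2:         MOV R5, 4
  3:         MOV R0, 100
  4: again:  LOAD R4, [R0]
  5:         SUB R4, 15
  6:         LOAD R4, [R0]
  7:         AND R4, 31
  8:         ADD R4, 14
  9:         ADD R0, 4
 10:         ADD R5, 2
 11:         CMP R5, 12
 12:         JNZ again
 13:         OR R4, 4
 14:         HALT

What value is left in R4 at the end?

MOV R4, 7 → R4=7
MOV R5, 4 → R5=4
MOV R0, 100 → R0=100
LOAD R4, [R0] → R4=M[100]=14
SUB R4, 15 → R4=14-15=-1
LOAD R4, [R0] → R4=M[100]=14
AND R4, 31 → R4=14&31=14
ADD R4, 14 → R4=14+14=28
ADD R0, 4 → R0=100+4=104
ADD R5, 2 → R5=4+2=6
CMP R5, 12  (cmp 6,12)
JNZ again: taken
LOAD R4, [R0] → R4=M[104]=5
SUB R4, 15 → R4=5-15=-10
LOAD R4, [R0] → R4=M[104]=5
AND R4, 31 → R4=5&31=5
ADD R4, 14 → R4=5+14=19
ADD R0, 4 → R0=104+4=108
ADD R5, 2 → R5=6+2=8
CMP R5, 12  (cmp 8,12)
JNZ again: taken
LOAD R4, [R0] → R4=M[108]=-1
SUB R4, 15 → R4=(-1)-15=-16
LOAD R4, [R0] → R4=M[108]=-1
AND R4, 31 → R4=(-1)&31=31
ADD R4, 14 → R4=31+14=45
ADD R0, 4 → R0=108+4=112
ADD R5, 2 → R5=8+2=10
CMP R5, 12  (cmp 10,12)
JNZ again: taken
LOAD R4, [R0] → R4=M[112]=18
SUB R4, 15 → R4=18-15=3
LOAD R4, [R0] → R4=M[112]=18
AND R4, 31 → R4=18&31=18
ADD R4, 14 → R4=18+14=32
ADD R0, 4 → R0=112+4=116
ADD R5, 2 → R5=10+2=12
CMP R5, 12  (cmp 12,12)
JNZ again: not taken
OR R4, 4 → R4=32|4=36
halt.

36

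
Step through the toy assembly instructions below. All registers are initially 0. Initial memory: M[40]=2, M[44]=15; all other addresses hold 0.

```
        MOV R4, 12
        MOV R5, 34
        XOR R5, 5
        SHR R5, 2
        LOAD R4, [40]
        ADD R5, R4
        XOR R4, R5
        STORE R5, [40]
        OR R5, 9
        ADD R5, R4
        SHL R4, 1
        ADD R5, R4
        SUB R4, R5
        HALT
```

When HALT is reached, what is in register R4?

-20

MOV R4, 12 → R4=12
MOV R5, 34 → R5=34
XOR R5, 5 → R5=34^5=39
SHR R5, 2 → R5=39>>2=9
LOAD R4, [40] → R4=M[40]=2
ADD R5, R4 → R5=9+2=11
XOR R4, R5 → R4=2^11=9
STORE R5, [40] → M[40]=11
OR R5, 9 → R5=11|9=11
ADD R5, R4 → R5=11+9=20
SHL R4, 1 → R4=9<<1=18
ADD R5, R4 → R5=20+18=38
SUB R4, R5 → R4=18-38=-20
halt.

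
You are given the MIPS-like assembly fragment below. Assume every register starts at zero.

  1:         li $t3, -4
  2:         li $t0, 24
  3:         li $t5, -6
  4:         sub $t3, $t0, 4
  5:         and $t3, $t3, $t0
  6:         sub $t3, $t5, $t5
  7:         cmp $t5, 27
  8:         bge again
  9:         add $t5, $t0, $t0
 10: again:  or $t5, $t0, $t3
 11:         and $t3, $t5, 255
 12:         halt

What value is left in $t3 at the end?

24

li $t3, -4 → $t3=-4
li $t0, 24 → $t0=24
li $t5, -6 → $t5=-6
sub $t3, $t0, 4 → $t3=24-4=20
and $t3, $t3, $t0 → $t3=20&24=16
sub $t3, $t5, $t5 → $t3=(-6)-(-6)=0
cmp $t5, 27  (cmp -6,27)
bge again: not taken
add $t5, $t0, $t0 → $t5=24+24=48
or $t5, $t0, $t3 → $t5=24|0=24
and $t3, $t5, 255 → $t3=24&255=24
halt.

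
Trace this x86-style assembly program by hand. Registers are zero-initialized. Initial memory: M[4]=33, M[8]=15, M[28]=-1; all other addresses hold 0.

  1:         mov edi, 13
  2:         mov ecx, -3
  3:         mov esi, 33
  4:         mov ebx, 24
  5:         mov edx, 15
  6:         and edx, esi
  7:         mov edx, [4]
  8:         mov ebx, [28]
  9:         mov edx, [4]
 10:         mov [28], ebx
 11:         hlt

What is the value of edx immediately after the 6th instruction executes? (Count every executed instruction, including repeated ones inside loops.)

1

edi=13
ecx=-3
esi=33
ebx=24
edx=15
edx=15&33=1
After step 6: edx = 1.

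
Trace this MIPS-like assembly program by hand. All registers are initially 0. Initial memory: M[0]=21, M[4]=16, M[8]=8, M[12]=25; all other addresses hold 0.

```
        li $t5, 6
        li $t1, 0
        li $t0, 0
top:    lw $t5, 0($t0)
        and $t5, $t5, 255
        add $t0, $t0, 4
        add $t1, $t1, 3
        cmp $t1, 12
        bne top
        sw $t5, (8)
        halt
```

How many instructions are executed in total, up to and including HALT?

$t5=6
$t1=0
$t0=0
$t5=M[0]=21
$t5=21&255=21
$t0=0+4=4
$t1=0+3=3
cmp $t1, 12  (cmp 3,12)
bne top: taken
$t5=M[4]=16
$t5=16&255=16
$t0=4+4=8
$t1=3+3=6
cmp $t1, 12  (cmp 6,12)
bne top: taken
$t5=M[8]=8
$t5=8&255=8
$t0=8+4=12
$t1=6+3=9
cmp $t1, 12  (cmp 9,12)
bne top: taken
$t5=M[12]=25
$t5=25&255=25
$t0=12+4=16
$t1=9+3=12
cmp $t1, 12  (cmp 12,12)
bne top: not taken
sw $t5, (8) → M[8]=25
halt.
Total executed instructions: 29.

29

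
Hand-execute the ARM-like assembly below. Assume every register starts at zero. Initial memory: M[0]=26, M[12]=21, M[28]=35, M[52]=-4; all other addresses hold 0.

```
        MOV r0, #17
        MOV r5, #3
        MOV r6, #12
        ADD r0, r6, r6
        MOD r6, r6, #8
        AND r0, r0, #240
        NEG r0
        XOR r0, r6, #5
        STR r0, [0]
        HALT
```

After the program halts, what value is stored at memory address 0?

after MOV r0, #17: r0=17
after MOV r5, #3: r5=3
after MOV r6, #12: r6=12
after ADD r0, r6, r6: r0=12+12=24
after MOD r6, r6, #8: r6=12%8=4
after AND r0, r0, #240: r0=24&240=16
after NEG r0: r0=-(16)=-16
after XOR r0, r6, #5: r0=4^5=1
STR r0, [0] → M[0]=1
halt.

1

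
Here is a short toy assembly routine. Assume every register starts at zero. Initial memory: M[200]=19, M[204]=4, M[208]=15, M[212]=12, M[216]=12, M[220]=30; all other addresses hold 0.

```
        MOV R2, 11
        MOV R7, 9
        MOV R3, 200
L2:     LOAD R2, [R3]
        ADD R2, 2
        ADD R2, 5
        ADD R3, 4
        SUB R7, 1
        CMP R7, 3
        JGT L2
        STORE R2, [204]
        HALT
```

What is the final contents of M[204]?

R2=11
R7=9
R3=200
R2=M[200]=19
R2=19+2=21
R2=21+5=26
R3=200+4=204
R7=9-1=8
CMP R7, 3  (cmp 8,3)
JGT L2: taken
R2=M[204]=4
R2=4+2=6
R2=6+5=11
R3=204+4=208
R7=8-1=7
CMP R7, 3  (cmp 7,3)
JGT L2: taken
R2=M[208]=15
R2=15+2=17
R2=17+5=22
R3=208+4=212
R7=7-1=6
CMP R7, 3  (cmp 6,3)
JGT L2: taken
R2=M[212]=12
R2=12+2=14
R2=14+5=19
R3=212+4=216
R7=6-1=5
CMP R7, 3  (cmp 5,3)
JGT L2: taken
R2=M[216]=12
R2=12+2=14
R2=14+5=19
R3=216+4=220
R7=5-1=4
CMP R7, 3  (cmp 4,3)
JGT L2: taken
R2=M[220]=30
R2=30+2=32
R2=32+5=37
R3=220+4=224
R7=4-1=3
CMP R7, 3  (cmp 3,3)
JGT L2: not taken
STORE R2, [204] → M[204]=37
halt.

37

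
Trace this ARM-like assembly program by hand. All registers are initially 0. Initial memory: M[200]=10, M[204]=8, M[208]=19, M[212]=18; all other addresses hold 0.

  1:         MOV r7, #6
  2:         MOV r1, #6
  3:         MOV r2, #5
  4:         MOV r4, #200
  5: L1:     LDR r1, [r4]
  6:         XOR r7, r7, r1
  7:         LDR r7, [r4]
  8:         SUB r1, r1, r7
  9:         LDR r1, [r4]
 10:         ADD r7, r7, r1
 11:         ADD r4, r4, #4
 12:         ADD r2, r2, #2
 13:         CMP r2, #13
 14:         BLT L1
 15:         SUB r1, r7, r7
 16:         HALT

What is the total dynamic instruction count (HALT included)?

46

r7=6
r1=6
r2=5
r4=200
r1=M[200]=10
r7=6^10=12
r7=M[200]=10
r1=10-10=0
r1=M[200]=10
r7=10+10=20
r4=200+4=204
r2=5+2=7
CMP r2, #13  (cmp 7,13)
BLT L1: taken
r1=M[204]=8
r7=20^8=28
r7=M[204]=8
r1=8-8=0
r1=M[204]=8
r7=8+8=16
r4=204+4=208
r2=7+2=9
CMP r2, #13  (cmp 9,13)
BLT L1: taken
r1=M[208]=19
r7=16^19=3
r7=M[208]=19
r1=19-19=0
r1=M[208]=19
r7=19+19=38
r4=208+4=212
r2=9+2=11
CMP r2, #13  (cmp 11,13)
BLT L1: taken
r1=M[212]=18
r7=38^18=52
r7=M[212]=18
r1=18-18=0
r1=M[212]=18
r7=18+18=36
r4=212+4=216
r2=11+2=13
CMP r2, #13  (cmp 13,13)
BLT L1: not taken
r1=36-36=0
halt.
Total executed instructions: 46.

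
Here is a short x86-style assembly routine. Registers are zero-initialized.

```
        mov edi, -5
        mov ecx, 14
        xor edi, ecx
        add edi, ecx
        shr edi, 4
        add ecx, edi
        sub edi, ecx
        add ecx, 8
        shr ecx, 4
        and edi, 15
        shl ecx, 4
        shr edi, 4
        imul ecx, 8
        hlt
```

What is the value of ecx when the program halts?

mov edi, -5 → edi=-5
mov ecx, 14 → ecx=14
xor edi, ecx → edi=(-5)^14=-11
add edi, ecx → edi=(-11)+14=3
shr edi, 4 → edi=3>>4=0
add ecx, edi → ecx=14+0=14
sub edi, ecx → edi=0-14=-14
add ecx, 8 → ecx=14+8=22
shr ecx, 4 → ecx=22>>4=1
and edi, 15 → edi=(-14)&15=2
shl ecx, 4 → ecx=1<<4=16
shr edi, 4 → edi=2>>4=0
imul ecx, 8 → ecx=16*8=128
halt.

128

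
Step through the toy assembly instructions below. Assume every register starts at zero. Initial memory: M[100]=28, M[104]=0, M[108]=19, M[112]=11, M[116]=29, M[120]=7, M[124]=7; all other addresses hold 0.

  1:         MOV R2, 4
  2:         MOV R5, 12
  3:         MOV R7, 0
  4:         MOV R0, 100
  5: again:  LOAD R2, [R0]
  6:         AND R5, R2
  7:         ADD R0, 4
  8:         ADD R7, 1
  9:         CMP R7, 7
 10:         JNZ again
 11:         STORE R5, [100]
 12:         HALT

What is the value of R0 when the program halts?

128

MOV R2, 4 → R2=4
MOV R5, 12 → R5=12
MOV R7, 0 → R7=0
MOV R0, 100 → R0=100
LOAD R2, [R0] → R2=M[100]=28
AND R5, R2 → R5=12&28=12
ADD R0, 4 → R0=100+4=104
ADD R7, 1 → R7=0+1=1
CMP R7, 7  (cmp 1,7)
JNZ again: taken
LOAD R2, [R0] → R2=M[104]=0
AND R5, R2 → R5=12&0=0
ADD R0, 4 → R0=104+4=108
ADD R7, 1 → R7=1+1=2
CMP R7, 7  (cmp 2,7)
JNZ again: taken
LOAD R2, [R0] → R2=M[108]=19
AND R5, R2 → R5=0&19=0
ADD R0, 4 → R0=108+4=112
ADD R7, 1 → R7=2+1=3
CMP R7, 7  (cmp 3,7)
JNZ again: taken
LOAD R2, [R0] → R2=M[112]=11
AND R5, R2 → R5=0&11=0
ADD R0, 4 → R0=112+4=116
ADD R7, 1 → R7=3+1=4
CMP R7, 7  (cmp 4,7)
JNZ again: taken
LOAD R2, [R0] → R2=M[116]=29
AND R5, R2 → R5=0&29=0
ADD R0, 4 → R0=116+4=120
ADD R7, 1 → R7=4+1=5
CMP R7, 7  (cmp 5,7)
JNZ again: taken
LOAD R2, [R0] → R2=M[120]=7
AND R5, R2 → R5=0&7=0
ADD R0, 4 → R0=120+4=124
ADD R7, 1 → R7=5+1=6
CMP R7, 7  (cmp 6,7)
JNZ again: taken
LOAD R2, [R0] → R2=M[124]=7
AND R5, R2 → R5=0&7=0
ADD R0, 4 → R0=124+4=128
ADD R7, 1 → R7=6+1=7
CMP R7, 7  (cmp 7,7)
JNZ again: not taken
STORE R5, [100] → M[100]=0
halt.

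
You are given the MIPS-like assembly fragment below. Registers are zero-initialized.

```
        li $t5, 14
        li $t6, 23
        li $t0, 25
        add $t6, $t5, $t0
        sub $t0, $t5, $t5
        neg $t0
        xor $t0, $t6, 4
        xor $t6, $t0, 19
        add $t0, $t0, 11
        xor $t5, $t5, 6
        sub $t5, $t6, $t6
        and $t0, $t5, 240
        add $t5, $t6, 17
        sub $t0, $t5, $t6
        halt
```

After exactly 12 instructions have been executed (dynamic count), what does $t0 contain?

0

after li $t5, 14: $t5=14
after li $t6, 23: $t6=23
after li $t0, 25: $t0=25
after add $t6, $t5, $t0: $t6=14+25=39
after sub $t0, $t5, $t5: $t0=14-14=0
after neg $t0: $t0=-(0)=0
after xor $t0, $t6, 4: $t0=39^4=35
after xor $t6, $t0, 19: $t6=35^19=48
after add $t0, $t0, 11: $t0=35+11=46
after xor $t5, $t5, 6: $t5=14^6=8
after sub $t5, $t6, $t6: $t5=48-48=0
after and $t0, $t5, 240: $t0=0&240=0
After step 12: $t0 = 0.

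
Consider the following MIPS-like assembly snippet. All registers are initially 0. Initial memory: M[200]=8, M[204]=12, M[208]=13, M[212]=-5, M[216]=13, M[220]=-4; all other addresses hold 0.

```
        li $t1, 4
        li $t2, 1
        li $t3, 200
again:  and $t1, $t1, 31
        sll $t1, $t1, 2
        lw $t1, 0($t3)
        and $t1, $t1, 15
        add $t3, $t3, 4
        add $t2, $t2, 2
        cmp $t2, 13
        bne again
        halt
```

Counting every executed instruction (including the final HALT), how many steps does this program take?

52

$t1=4
$t2=1
$t3=200
$t1=4&31=4
$t1=4<<2=16
$t1=M[200]=8
$t1=8&15=8
$t3=200+4=204
$t2=1+2=3
cmp $t2, 13  (cmp 3,13)
bne again: taken
$t1=8&31=8
$t1=8<<2=32
$t1=M[204]=12
$t1=12&15=12
$t3=204+4=208
$t2=3+2=5
cmp $t2, 13  (cmp 5,13)
bne again: taken
$t1=12&31=12
$t1=12<<2=48
$t1=M[208]=13
$t1=13&15=13
$t3=208+4=212
$t2=5+2=7
cmp $t2, 13  (cmp 7,13)
bne again: taken
$t1=13&31=13
$t1=13<<2=52
$t1=M[212]=-5
$t1=(-5)&15=11
$t3=212+4=216
$t2=7+2=9
cmp $t2, 13  (cmp 9,13)
bne again: taken
$t1=11&31=11
$t1=11<<2=44
$t1=M[216]=13
$t1=13&15=13
$t3=216+4=220
$t2=9+2=11
cmp $t2, 13  (cmp 11,13)
bne again: taken
$t1=13&31=13
$t1=13<<2=52
$t1=M[220]=-4
$t1=(-4)&15=12
$t3=220+4=224
$t2=11+2=13
cmp $t2, 13  (cmp 13,13)
bne again: not taken
halt.
Total executed instructions: 52.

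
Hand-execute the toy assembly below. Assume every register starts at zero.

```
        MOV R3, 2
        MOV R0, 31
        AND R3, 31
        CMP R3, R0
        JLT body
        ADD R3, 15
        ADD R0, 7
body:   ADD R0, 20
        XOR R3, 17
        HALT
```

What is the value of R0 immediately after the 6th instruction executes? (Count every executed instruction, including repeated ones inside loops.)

after MOV R3, 2: R3=2
after MOV R0, 31: R0=31
after AND R3, 31: R3=2&31=2
CMP R3, R0  (cmp 2,31)
JLT body: taken
after ADD R0, 20: R0=31+20=51
After step 6: R0 = 51.

51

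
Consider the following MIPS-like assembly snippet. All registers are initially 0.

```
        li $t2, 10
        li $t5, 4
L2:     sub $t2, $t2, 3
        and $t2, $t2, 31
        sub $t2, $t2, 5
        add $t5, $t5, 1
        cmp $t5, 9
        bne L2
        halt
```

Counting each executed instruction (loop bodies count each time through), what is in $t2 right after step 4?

after li $t2, 10: $t2=10
after li $t5, 4: $t5=4
after sub $t2, $t2, 3: $t2=10-3=7
after and $t2, $t2, 31: $t2=7&31=7
After step 4: $t2 = 7.

7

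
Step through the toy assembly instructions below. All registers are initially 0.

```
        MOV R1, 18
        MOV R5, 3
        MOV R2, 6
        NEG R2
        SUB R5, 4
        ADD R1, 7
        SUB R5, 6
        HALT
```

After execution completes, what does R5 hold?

-7

MOV R1, 18 → R1=18
MOV R5, 3 → R5=3
MOV R2, 6 → R2=6
NEG R2 → R2=-(6)=-6
SUB R5, 4 → R5=3-4=-1
ADD R1, 7 → R1=18+7=25
SUB R5, 6 → R5=(-1)-6=-7
halt.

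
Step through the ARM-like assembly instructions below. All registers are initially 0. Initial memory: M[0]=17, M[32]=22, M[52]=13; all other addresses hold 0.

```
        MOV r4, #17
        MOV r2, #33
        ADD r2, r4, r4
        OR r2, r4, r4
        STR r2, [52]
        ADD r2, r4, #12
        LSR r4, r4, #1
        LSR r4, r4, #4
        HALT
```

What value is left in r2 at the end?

MOV r4, #17 → r4=17
MOV r2, #33 → r2=33
ADD r2, r4, r4 → r2=17+17=34
OR r2, r4, r4 → r2=17|17=17
STR r2, [52] → M[52]=17
ADD r2, r4, #12 → r2=17+12=29
LSR r4, r4, #1 → r4=17>>1=8
LSR r4, r4, #4 → r4=8>>4=0
halt.

29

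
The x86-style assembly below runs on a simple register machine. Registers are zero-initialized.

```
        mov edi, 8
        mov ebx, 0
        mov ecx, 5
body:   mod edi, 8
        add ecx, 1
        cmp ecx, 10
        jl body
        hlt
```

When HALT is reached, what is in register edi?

0

after mov edi, 8: edi=8
after mov ebx, 0: ebx=0
after mov ecx, 5: ecx=5
after mod edi, 8: edi=8%8=0
after add ecx, 1: ecx=5+1=6
cmp ecx, 10  (cmp 6,10)
jl body: taken
after mod edi, 8: edi=0%8=0
after add ecx, 1: ecx=6+1=7
cmp ecx, 10  (cmp 7,10)
jl body: taken
after mod edi, 8: edi=0%8=0
after add ecx, 1: ecx=7+1=8
cmp ecx, 10  (cmp 8,10)
jl body: taken
after mod edi, 8: edi=0%8=0
after add ecx, 1: ecx=8+1=9
cmp ecx, 10  (cmp 9,10)
jl body: taken
after mod edi, 8: edi=0%8=0
after add ecx, 1: ecx=9+1=10
cmp ecx, 10  (cmp 10,10)
jl body: not taken
halt.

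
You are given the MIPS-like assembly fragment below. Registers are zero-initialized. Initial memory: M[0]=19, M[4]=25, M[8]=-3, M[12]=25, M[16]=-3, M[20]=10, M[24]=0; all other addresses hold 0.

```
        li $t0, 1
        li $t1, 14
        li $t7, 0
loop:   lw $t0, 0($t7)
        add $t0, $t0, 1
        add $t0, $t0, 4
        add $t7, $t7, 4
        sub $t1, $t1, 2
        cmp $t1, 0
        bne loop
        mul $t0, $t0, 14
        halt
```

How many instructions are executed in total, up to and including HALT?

after li $t0, 1: $t0=1
after li $t1, 14: $t1=14
after li $t7, 0: $t7=0
after lw $t0, 0($t7): $t0=M[0]=19
after add $t0, $t0, 1: $t0=19+1=20
after add $t0, $t0, 4: $t0=20+4=24
after add $t7, $t7, 4: $t7=0+4=4
after sub $t1, $t1, 2: $t1=14-2=12
cmp $t1, 0  (cmp 12,0)
bne loop: taken
after lw $t0, 0($t7): $t0=M[4]=25
after add $t0, $t0, 1: $t0=25+1=26
after add $t0, $t0, 4: $t0=26+4=30
after add $t7, $t7, 4: $t7=4+4=8
after sub $t1, $t1, 2: $t1=12-2=10
cmp $t1, 0  (cmp 10,0)
bne loop: taken
after lw $t0, 0($t7): $t0=M[8]=-3
after add $t0, $t0, 1: $t0=(-3)+1=-2
after add $t0, $t0, 4: $t0=(-2)+4=2
after add $t7, $t7, 4: $t7=8+4=12
after sub $t1, $t1, 2: $t1=10-2=8
cmp $t1, 0  (cmp 8,0)
bne loop: taken
after lw $t0, 0($t7): $t0=M[12]=25
after add $t0, $t0, 1: $t0=25+1=26
after add $t0, $t0, 4: $t0=26+4=30
after add $t7, $t7, 4: $t7=12+4=16
after sub $t1, $t1, 2: $t1=8-2=6
cmp $t1, 0  (cmp 6,0)
bne loop: taken
after lw $t0, 0($t7): $t0=M[16]=-3
after add $t0, $t0, 1: $t0=(-3)+1=-2
after add $t0, $t0, 4: $t0=(-2)+4=2
after add $t7, $t7, 4: $t7=16+4=20
after sub $t1, $t1, 2: $t1=6-2=4
cmp $t1, 0  (cmp 4,0)
bne loop: taken
after lw $t0, 0($t7): $t0=M[20]=10
after add $t0, $t0, 1: $t0=10+1=11
after add $t0, $t0, 4: $t0=11+4=15
after add $t7, $t7, 4: $t7=20+4=24
after sub $t1, $t1, 2: $t1=4-2=2
cmp $t1, 0  (cmp 2,0)
bne loop: taken
after lw $t0, 0($t7): $t0=M[24]=0
after add $t0, $t0, 1: $t0=0+1=1
after add $t0, $t0, 4: $t0=1+4=5
after add $t7, $t7, 4: $t7=24+4=28
after sub $t1, $t1, 2: $t1=2-2=0
cmp $t1, 0  (cmp 0,0)
bne loop: not taken
after mul $t0, $t0, 14: $t0=5*14=70
halt.
Total executed instructions: 54.

54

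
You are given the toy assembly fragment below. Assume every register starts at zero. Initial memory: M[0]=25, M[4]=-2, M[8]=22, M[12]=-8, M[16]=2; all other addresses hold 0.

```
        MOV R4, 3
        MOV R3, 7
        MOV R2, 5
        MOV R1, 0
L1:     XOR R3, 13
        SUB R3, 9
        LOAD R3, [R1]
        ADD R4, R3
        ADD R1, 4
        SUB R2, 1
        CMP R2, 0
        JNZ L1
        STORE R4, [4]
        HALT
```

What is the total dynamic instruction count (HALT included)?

46

R4=3
R3=7
R2=5
R1=0
R3=7^13=10
R3=10-9=1
R3=M[0]=25
R4=3+25=28
R1=0+4=4
R2=5-1=4
CMP R2, 0  (cmp 4,0)
JNZ L1: taken
R3=25^13=20
R3=20-9=11
R3=M[4]=-2
R4=28+(-2)=26
R1=4+4=8
R2=4-1=3
CMP R2, 0  (cmp 3,0)
JNZ L1: taken
R3=(-2)^13=-13
R3=(-13)-9=-22
R3=M[8]=22
R4=26+22=48
R1=8+4=12
R2=3-1=2
CMP R2, 0  (cmp 2,0)
JNZ L1: taken
R3=22^13=27
R3=27-9=18
R3=M[12]=-8
R4=48+(-8)=40
R1=12+4=16
R2=2-1=1
CMP R2, 0  (cmp 1,0)
JNZ L1: taken
R3=(-8)^13=-11
R3=(-11)-9=-20
R3=M[16]=2
R4=40+2=42
R1=16+4=20
R2=1-1=0
CMP R2, 0  (cmp 0,0)
JNZ L1: not taken
STORE R4, [4] → M[4]=42
halt.
Total executed instructions: 46.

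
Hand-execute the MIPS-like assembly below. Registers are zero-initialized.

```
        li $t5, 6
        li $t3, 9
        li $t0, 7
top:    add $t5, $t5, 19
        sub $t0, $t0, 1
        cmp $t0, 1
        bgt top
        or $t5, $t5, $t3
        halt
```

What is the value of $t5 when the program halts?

after li $t5, 6: $t5=6
after li $t3, 9: $t3=9
after li $t0, 7: $t0=7
after add $t5, $t5, 19: $t5=6+19=25
after sub $t0, $t0, 1: $t0=7-1=6
cmp $t0, 1  (cmp 6,1)
bgt top: taken
after add $t5, $t5, 19: $t5=25+19=44
after sub $t0, $t0, 1: $t0=6-1=5
cmp $t0, 1  (cmp 5,1)
bgt top: taken
after add $t5, $t5, 19: $t5=44+19=63
after sub $t0, $t0, 1: $t0=5-1=4
cmp $t0, 1  (cmp 4,1)
bgt top: taken
after add $t5, $t5, 19: $t5=63+19=82
after sub $t0, $t0, 1: $t0=4-1=3
cmp $t0, 1  (cmp 3,1)
bgt top: taken
after add $t5, $t5, 19: $t5=82+19=101
after sub $t0, $t0, 1: $t0=3-1=2
cmp $t0, 1  (cmp 2,1)
bgt top: taken
after add $t5, $t5, 19: $t5=101+19=120
after sub $t0, $t0, 1: $t0=2-1=1
cmp $t0, 1  (cmp 1,1)
bgt top: not taken
after or $t5, $t5, $t3: $t5=120|9=121
halt.

121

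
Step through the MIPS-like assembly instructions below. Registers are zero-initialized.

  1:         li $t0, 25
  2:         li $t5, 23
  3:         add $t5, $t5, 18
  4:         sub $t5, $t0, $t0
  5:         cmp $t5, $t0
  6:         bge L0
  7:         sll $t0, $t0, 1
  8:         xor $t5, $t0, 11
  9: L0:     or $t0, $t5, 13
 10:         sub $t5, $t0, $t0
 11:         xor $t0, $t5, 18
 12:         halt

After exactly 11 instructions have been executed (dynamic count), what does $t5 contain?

0

after li $t0, 25: $t0=25
after li $t5, 23: $t5=23
after add $t5, $t5, 18: $t5=23+18=41
after sub $t5, $t0, $t0: $t5=25-25=0
cmp $t5, $t0  (cmp 0,25)
bge L0: not taken
after sll $t0, $t0, 1: $t0=25<<1=50
after xor $t5, $t0, 11: $t5=50^11=57
after or $t0, $t5, 13: $t0=57|13=61
after sub $t5, $t0, $t0: $t5=61-61=0
after xor $t0, $t5, 18: $t0=0^18=18
After step 11: $t5 = 0.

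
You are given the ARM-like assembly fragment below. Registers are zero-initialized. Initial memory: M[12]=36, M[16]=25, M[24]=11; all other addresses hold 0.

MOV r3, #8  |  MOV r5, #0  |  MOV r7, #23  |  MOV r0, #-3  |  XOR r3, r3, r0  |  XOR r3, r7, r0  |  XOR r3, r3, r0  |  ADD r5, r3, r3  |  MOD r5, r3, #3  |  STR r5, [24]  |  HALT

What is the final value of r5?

MOV r3, #8 → r3=8
MOV r5, #0 → r5=0
MOV r7, #23 → r7=23
MOV r0, #-3 → r0=-3
XOR r3, r3, r0 → r3=8^(-3)=-11
XOR r3, r7, r0 → r3=23^(-3)=-22
XOR r3, r3, r0 → r3=(-22)^(-3)=23
ADD r5, r3, r3 → r5=23+23=46
MOD r5, r3, #3 → r5=23%3=2
STR r5, [24] → M[24]=2
halt.

2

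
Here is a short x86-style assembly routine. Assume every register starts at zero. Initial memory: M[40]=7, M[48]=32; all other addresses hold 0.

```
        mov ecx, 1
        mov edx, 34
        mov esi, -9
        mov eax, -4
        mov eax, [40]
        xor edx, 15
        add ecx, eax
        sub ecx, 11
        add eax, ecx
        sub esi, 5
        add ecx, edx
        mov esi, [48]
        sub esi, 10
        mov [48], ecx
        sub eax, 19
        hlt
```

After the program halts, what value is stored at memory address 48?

mov ecx, 1 → ecx=1
mov edx, 34 → edx=34
mov esi, -9 → esi=-9
mov eax, -4 → eax=-4
mov eax, [40] → eax=M[40]=7
xor edx, 15 → edx=34^15=45
add ecx, eax → ecx=1+7=8
sub ecx, 11 → ecx=8-11=-3
add eax, ecx → eax=7+(-3)=4
sub esi, 5 → esi=(-9)-5=-14
add ecx, edx → ecx=(-3)+45=42
mov esi, [48] → esi=M[48]=32
sub esi, 10 → esi=32-10=22
mov [48], ecx → M[48]=42
sub eax, 19 → eax=4-19=-15
halt.

42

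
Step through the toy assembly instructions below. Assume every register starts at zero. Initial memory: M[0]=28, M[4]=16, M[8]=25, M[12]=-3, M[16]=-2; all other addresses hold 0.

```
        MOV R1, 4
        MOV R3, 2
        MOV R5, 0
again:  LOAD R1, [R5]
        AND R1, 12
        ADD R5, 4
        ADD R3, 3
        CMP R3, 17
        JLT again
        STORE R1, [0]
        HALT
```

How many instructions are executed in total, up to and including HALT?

35

R1=4
R3=2
R5=0
R1=M[0]=28
R1=28&12=12
R5=0+4=4
R3=2+3=5
CMP R3, 17  (cmp 5,17)
JLT again: taken
R1=M[4]=16
R1=16&12=0
R5=4+4=8
R3=5+3=8
CMP R3, 17  (cmp 8,17)
JLT again: taken
R1=M[8]=25
R1=25&12=8
R5=8+4=12
R3=8+3=11
CMP R3, 17  (cmp 11,17)
JLT again: taken
R1=M[12]=-3
R1=(-3)&12=12
R5=12+4=16
R3=11+3=14
CMP R3, 17  (cmp 14,17)
JLT again: taken
R1=M[16]=-2
R1=(-2)&12=12
R5=16+4=20
R3=14+3=17
CMP R3, 17  (cmp 17,17)
JLT again: not taken
STORE R1, [0] → M[0]=12
halt.
Total executed instructions: 35.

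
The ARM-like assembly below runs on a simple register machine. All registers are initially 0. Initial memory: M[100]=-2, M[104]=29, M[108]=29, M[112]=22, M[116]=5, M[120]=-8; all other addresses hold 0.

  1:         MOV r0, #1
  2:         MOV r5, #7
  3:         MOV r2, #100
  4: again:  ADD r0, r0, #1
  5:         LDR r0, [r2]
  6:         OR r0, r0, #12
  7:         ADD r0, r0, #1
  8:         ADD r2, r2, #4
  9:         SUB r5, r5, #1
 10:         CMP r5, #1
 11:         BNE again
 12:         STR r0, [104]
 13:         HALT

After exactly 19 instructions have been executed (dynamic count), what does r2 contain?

r0=1
r5=7
r2=100
r0=1+1=2
r0=M[100]=-2
r0=(-2)|12=-2
r0=(-2)+1=-1
r2=100+4=104
r5=7-1=6
CMP r5, #1  (cmp 6,1)
BNE again: taken
r0=(-1)+1=0
r0=M[104]=29
r0=29|12=29
r0=29+1=30
r2=104+4=108
r5=6-1=5
CMP r5, #1  (cmp 5,1)
BNE again: taken
After step 19: r2 = 108.

108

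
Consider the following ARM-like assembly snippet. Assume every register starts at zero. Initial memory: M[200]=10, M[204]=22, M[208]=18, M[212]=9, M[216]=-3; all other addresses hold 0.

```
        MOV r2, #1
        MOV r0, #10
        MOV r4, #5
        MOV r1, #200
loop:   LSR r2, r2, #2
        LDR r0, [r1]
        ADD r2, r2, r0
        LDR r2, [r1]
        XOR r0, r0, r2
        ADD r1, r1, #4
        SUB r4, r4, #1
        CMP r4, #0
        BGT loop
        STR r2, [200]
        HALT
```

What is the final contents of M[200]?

MOV r2, #1 → r2=1
MOV r0, #10 → r0=10
MOV r4, #5 → r4=5
MOV r1, #200 → r1=200
LSR r2, r2, #2 → r2=1>>2=0
LDR r0, [r1] → r0=M[200]=10
ADD r2, r2, r0 → r2=0+10=10
LDR r2, [r1] → r2=M[200]=10
XOR r0, r0, r2 → r0=10^10=0
ADD r1, r1, #4 → r1=200+4=204
SUB r4, r4, #1 → r4=5-1=4
CMP r4, #0  (cmp 4,0)
BGT loop: taken
LSR r2, r2, #2 → r2=10>>2=2
LDR r0, [r1] → r0=M[204]=22
ADD r2, r2, r0 → r2=2+22=24
LDR r2, [r1] → r2=M[204]=22
XOR r0, r0, r2 → r0=22^22=0
ADD r1, r1, #4 → r1=204+4=208
SUB r4, r4, #1 → r4=4-1=3
CMP r4, #0  (cmp 3,0)
BGT loop: taken
LSR r2, r2, #2 → r2=22>>2=5
LDR r0, [r1] → r0=M[208]=18
ADD r2, r2, r0 → r2=5+18=23
LDR r2, [r1] → r2=M[208]=18
XOR r0, r0, r2 → r0=18^18=0
ADD r1, r1, #4 → r1=208+4=212
SUB r4, r4, #1 → r4=3-1=2
CMP r4, #0  (cmp 2,0)
BGT loop: taken
LSR r2, r2, #2 → r2=18>>2=4
LDR r0, [r1] → r0=M[212]=9
ADD r2, r2, r0 → r2=4+9=13
LDR r2, [r1] → r2=M[212]=9
XOR r0, r0, r2 → r0=9^9=0
ADD r1, r1, #4 → r1=212+4=216
SUB r4, r4, #1 → r4=2-1=1
CMP r4, #0  (cmp 1,0)
BGT loop: taken
LSR r2, r2, #2 → r2=9>>2=2
LDR r0, [r1] → r0=M[216]=-3
ADD r2, r2, r0 → r2=2+(-3)=-1
LDR r2, [r1] → r2=M[216]=-3
XOR r0, r0, r2 → r0=(-3)^(-3)=0
ADD r1, r1, #4 → r1=216+4=220
SUB r4, r4, #1 → r4=1-1=0
CMP r4, #0  (cmp 0,0)
BGT loop: not taken
STR r2, [200] → M[200]=-3
halt.

-3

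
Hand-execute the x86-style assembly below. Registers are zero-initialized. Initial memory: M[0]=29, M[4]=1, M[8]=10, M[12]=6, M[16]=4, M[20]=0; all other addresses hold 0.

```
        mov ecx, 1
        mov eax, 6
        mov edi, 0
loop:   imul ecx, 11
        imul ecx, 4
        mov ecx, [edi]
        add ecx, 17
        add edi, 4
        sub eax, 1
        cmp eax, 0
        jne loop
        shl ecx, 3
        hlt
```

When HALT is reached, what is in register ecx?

136

mov ecx, 1 → ecx=1
mov eax, 6 → eax=6
mov edi, 0 → edi=0
imul ecx, 11 → ecx=1*11=11
imul ecx, 4 → ecx=11*4=44
mov ecx, [edi] → ecx=M[0]=29
add ecx, 17 → ecx=29+17=46
add edi, 4 → edi=0+4=4
sub eax, 1 → eax=6-1=5
cmp eax, 0  (cmp 5,0)
jne loop: taken
imul ecx, 11 → ecx=46*11=506
imul ecx, 4 → ecx=506*4=2024
mov ecx, [edi] → ecx=M[4]=1
add ecx, 17 → ecx=1+17=18
add edi, 4 → edi=4+4=8
sub eax, 1 → eax=5-1=4
cmp eax, 0  (cmp 4,0)
jne loop: taken
imul ecx, 11 → ecx=18*11=198
imul ecx, 4 → ecx=198*4=792
mov ecx, [edi] → ecx=M[8]=10
add ecx, 17 → ecx=10+17=27
add edi, 4 → edi=8+4=12
sub eax, 1 → eax=4-1=3
cmp eax, 0  (cmp 3,0)
jne loop: taken
imul ecx, 11 → ecx=27*11=297
imul ecx, 4 → ecx=297*4=1188
mov ecx, [edi] → ecx=M[12]=6
add ecx, 17 → ecx=6+17=23
add edi, 4 → edi=12+4=16
sub eax, 1 → eax=3-1=2
cmp eax, 0  (cmp 2,0)
jne loop: taken
imul ecx, 11 → ecx=23*11=253
imul ecx, 4 → ecx=253*4=1012
mov ecx, [edi] → ecx=M[16]=4
add ecx, 17 → ecx=4+17=21
add edi, 4 → edi=16+4=20
sub eax, 1 → eax=2-1=1
cmp eax, 0  (cmp 1,0)
jne loop: taken
imul ecx, 11 → ecx=21*11=231
imul ecx, 4 → ecx=231*4=924
mov ecx, [edi] → ecx=M[20]=0
add ecx, 17 → ecx=0+17=17
add edi, 4 → edi=20+4=24
sub eax, 1 → eax=1-1=0
cmp eax, 0  (cmp 0,0)
jne loop: not taken
shl ecx, 3 → ecx=17<<3=136
halt.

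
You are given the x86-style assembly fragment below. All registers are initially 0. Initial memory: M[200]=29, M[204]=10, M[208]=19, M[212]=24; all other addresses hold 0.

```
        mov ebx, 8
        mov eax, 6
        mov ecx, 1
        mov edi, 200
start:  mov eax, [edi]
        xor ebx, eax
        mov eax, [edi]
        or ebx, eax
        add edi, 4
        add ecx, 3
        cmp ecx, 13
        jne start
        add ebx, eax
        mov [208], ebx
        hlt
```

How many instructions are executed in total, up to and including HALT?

39

after mov ebx, 8: ebx=8
after mov eax, 6: eax=6
after mov ecx, 1: ecx=1
after mov edi, 200: edi=200
after mov eax, [edi]: eax=M[200]=29
after xor ebx, eax: ebx=8^29=21
after mov eax, [edi]: eax=M[200]=29
after or ebx, eax: ebx=21|29=29
after add edi, 4: edi=200+4=204
after add ecx, 3: ecx=1+3=4
cmp ecx, 13  (cmp 4,13)
jne start: taken
after mov eax, [edi]: eax=M[204]=10
after xor ebx, eax: ebx=29^10=23
after mov eax, [edi]: eax=M[204]=10
after or ebx, eax: ebx=23|10=31
after add edi, 4: edi=204+4=208
after add ecx, 3: ecx=4+3=7
cmp ecx, 13  (cmp 7,13)
jne start: taken
after mov eax, [edi]: eax=M[208]=19
after xor ebx, eax: ebx=31^19=12
after mov eax, [edi]: eax=M[208]=19
after or ebx, eax: ebx=12|19=31
after add edi, 4: edi=208+4=212
after add ecx, 3: ecx=7+3=10
cmp ecx, 13  (cmp 10,13)
jne start: taken
after mov eax, [edi]: eax=M[212]=24
after xor ebx, eax: ebx=31^24=7
after mov eax, [edi]: eax=M[212]=24
after or ebx, eax: ebx=7|24=31
after add edi, 4: edi=212+4=216
after add ecx, 3: ecx=10+3=13
cmp ecx, 13  (cmp 13,13)
jne start: not taken
after add ebx, eax: ebx=31+24=55
mov [208], ebx → M[208]=55
halt.
Total executed instructions: 39.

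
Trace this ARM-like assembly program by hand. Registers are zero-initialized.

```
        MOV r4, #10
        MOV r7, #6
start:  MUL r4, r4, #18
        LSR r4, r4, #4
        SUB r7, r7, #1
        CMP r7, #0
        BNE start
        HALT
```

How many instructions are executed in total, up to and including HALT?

after MOV r4, #10: r4=10
after MOV r7, #6: r7=6
after MUL r4, r4, #18: r4=10*18=180
after LSR r4, r4, #4: r4=180>>4=11
after SUB r7, r7, #1: r7=6-1=5
CMP r7, #0  (cmp 5,0)
BNE start: taken
after MUL r4, r4, #18: r4=11*18=198
after LSR r4, r4, #4: r4=198>>4=12
after SUB r7, r7, #1: r7=5-1=4
CMP r7, #0  (cmp 4,0)
BNE start: taken
after MUL r4, r4, #18: r4=12*18=216
after LSR r4, r4, #4: r4=216>>4=13
after SUB r7, r7, #1: r7=4-1=3
CMP r7, #0  (cmp 3,0)
BNE start: taken
after MUL r4, r4, #18: r4=13*18=234
after LSR r4, r4, #4: r4=234>>4=14
after SUB r7, r7, #1: r7=3-1=2
CMP r7, #0  (cmp 2,0)
BNE start: taken
after MUL r4, r4, #18: r4=14*18=252
after LSR r4, r4, #4: r4=252>>4=15
after SUB r7, r7, #1: r7=2-1=1
CMP r7, #0  (cmp 1,0)
BNE start: taken
after MUL r4, r4, #18: r4=15*18=270
after LSR r4, r4, #4: r4=270>>4=16
after SUB r7, r7, #1: r7=1-1=0
CMP r7, #0  (cmp 0,0)
BNE start: not taken
halt.
Total executed instructions: 33.

33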